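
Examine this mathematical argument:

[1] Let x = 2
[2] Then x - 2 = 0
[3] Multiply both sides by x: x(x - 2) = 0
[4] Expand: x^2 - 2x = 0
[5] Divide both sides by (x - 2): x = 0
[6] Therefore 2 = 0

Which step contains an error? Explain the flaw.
Step 5: Divide both sides by (x - 2): x = 0

Step 5 divides both sides by (x - 2). However, since x = 2, we have (x - 2) = 0. Division by zero is undefined, making this step invalid.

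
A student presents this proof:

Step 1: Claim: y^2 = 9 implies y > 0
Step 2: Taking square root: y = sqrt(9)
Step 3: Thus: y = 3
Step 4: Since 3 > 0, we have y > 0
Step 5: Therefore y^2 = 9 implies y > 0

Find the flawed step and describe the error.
Step 2: Taking square root: y = sqrt(9)

Step 2 takes the square root and assumes the positive root only. The equation y^2 = 9 actually has two solutions: y = 3 and y = -3. The proof silently assumes y > 0 without justification, then uses this assumption to conclude y > 0, which is circular. The counterexample y = -3 shows the claim is false.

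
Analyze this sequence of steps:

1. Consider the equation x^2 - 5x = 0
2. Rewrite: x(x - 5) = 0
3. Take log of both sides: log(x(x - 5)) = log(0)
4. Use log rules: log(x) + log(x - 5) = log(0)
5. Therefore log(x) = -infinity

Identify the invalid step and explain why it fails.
Step 3: Take log of both sides: log(x(x - 5)) = log(0)

Step 3 takes the logarithm of both sides, resulting in log(0) on the right side. The logarithm is only defined for positive numbers; log(0) is undefined (approaches negative infinity). This operation is invalid.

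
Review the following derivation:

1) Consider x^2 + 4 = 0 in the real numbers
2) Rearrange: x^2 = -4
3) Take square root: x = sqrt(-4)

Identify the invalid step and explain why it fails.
Step 3: Take square root: x = sqrt(-4)

Step 3 takes the square root of -4, which is negative. In the real number system, the square root of a negative number is undefined. The equation x^2 + 4 = 0 has no real solutions. Square roots of negative numbers only exist in the complex numbers.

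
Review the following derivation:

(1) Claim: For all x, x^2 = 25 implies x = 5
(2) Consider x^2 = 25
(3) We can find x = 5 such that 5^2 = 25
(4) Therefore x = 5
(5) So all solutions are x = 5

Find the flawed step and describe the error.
Step 4: Therefore x = 5

Step 4 incorrectly concludes that x = 5 is the only solution. The proof shows that x = 5 is A solution (existence), but does not show it is the ONLY solution (uniqueness). In fact, x = -5 is also a solution since (-5)^2 = 25. Finding one solution doesn't prove there are no others.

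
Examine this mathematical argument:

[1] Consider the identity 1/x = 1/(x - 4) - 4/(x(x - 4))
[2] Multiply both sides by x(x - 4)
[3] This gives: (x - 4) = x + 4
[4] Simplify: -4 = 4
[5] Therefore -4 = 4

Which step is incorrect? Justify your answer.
Step 3: This gives: (x - 4) = x + 4

Step 3 makes a sign error when clearing denominators. Multiplying -4/(x(x - 4)) by x(x - 4) gives -4, not +4. The correct result is (x - 4) = x - 4, which is trivially true, not (x - 4) = x + 4. (Step 1 is a valid identity: 1/(x - 4) - 4/(x(x - 4)) = (x - 4)/(x(x - 4)) = 1/x.)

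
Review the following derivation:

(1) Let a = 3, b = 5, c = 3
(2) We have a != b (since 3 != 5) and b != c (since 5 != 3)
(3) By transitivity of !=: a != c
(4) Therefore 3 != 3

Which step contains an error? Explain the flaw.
Step 3: By transitivity of !=: a != c

Step 3 incorrectly applies transitivity to the '!=' relation. Transitivity states: if a R b and b R c, then a R c. However, '!=' is not transitive. Counterexample: 3 != 5 and 5 != 3, but 3 = 3 (both equal 3). Transitivity holds for relations like <, <=, =, but not for !=.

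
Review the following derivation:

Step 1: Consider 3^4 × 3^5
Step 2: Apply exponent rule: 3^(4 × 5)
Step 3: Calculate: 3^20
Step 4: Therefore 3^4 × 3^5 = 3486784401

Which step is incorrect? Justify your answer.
Step 2: Apply exponent rule: 3^(4 × 5)

Step 2 incorrectly states that a^b × a^c = a^(b×c). The correct rule is a^b × a^c = a^(b+c). The actual value is 3^4 × 3^5 = 3^9 = 19683, not 3^20 = 3486784401.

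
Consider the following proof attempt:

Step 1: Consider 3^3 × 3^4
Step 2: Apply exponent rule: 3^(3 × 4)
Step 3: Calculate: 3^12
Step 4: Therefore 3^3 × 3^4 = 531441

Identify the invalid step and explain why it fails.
Step 2: Apply exponent rule: 3^(3 × 4)

Step 2 incorrectly states that a^b × a^c = a^(b×c). The correct rule is a^b × a^c = a^(b+c). The actual value is 3^3 × 3^4 = 3^7 = 2187, not 3^12 = 531441.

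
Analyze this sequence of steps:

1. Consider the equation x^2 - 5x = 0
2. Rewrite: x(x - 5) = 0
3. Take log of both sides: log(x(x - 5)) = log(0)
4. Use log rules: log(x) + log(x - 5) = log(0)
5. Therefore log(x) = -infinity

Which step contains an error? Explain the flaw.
Step 3: Take log of both sides: log(x(x - 5)) = log(0)

Step 3 takes the logarithm of both sides, resulting in log(0) on the right side. The logarithm is only defined for positive numbers; log(0) is undefined (approaches negative infinity). This operation is invalid.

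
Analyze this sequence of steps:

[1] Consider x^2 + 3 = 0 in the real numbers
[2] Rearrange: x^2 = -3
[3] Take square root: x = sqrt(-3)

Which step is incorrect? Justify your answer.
Step 3: Take square root: x = sqrt(-3)

Step 3 takes the square root of -3, which is negative. In the real number system, the square root of a negative number is undefined. The equation x^2 + 3 = 0 has no real solutions. Square roots of negative numbers only exist in the complex numbers.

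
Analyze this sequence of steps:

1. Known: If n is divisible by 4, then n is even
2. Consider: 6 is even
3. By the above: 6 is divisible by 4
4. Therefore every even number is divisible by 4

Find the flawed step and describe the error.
Step 3: By the above: 6 is divisible by 4

Step 3 commits the fallacy of affirming the consequent. The known fact 'divisible by 4 → even' does NOT imply 'even → divisible by 4'. That would be the converse, which is false. For example, 6 is even but 6 ÷ 4 = 1.50, which is not an integer.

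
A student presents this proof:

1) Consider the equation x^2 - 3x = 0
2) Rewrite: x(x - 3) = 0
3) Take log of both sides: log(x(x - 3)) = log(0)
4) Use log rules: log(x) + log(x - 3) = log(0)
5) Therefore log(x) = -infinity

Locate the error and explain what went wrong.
Step 3: Take log of both sides: log(x(x - 3)) = log(0)

Step 3 takes the logarithm of both sides, resulting in log(0) on the right side. The logarithm is only defined for positive numbers; log(0) is undefined (approaches negative infinity). This operation is invalid.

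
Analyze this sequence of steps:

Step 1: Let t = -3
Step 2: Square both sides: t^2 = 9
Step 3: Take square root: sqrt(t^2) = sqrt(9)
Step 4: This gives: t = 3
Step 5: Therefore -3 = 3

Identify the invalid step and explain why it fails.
Step 4: This gives: t = 3

Step 4 incorrectly states that sqrt(t^2) = t. The correct identity is sqrt(t^2) = |t|. Since t = -3 < 0, we have sqrt(t^2) = |-3| = 3, not t = -3.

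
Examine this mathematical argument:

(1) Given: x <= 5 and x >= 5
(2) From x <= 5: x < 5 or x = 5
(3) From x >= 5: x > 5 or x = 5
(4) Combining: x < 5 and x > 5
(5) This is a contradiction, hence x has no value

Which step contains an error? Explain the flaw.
Step 4: Combining: x < 5 and x > 5

Step 4 incorrectly combines the conditions. From x <= 5 and x >= 5, the intersection is x = 5. The error treats the 'or' cases as 'and' requirements. The correct conclusion is that x = 5 is the unique solution, not that no solution exists.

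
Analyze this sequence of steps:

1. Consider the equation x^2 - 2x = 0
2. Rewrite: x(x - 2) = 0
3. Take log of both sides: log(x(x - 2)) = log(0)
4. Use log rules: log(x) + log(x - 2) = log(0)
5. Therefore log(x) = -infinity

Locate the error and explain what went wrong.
Step 3: Take log of both sides: log(x(x - 2)) = log(0)

Step 3 takes the logarithm of both sides, resulting in log(0) on the right side. The logarithm is only defined for positive numbers; log(0) is undefined (approaches negative infinity). This operation is invalid.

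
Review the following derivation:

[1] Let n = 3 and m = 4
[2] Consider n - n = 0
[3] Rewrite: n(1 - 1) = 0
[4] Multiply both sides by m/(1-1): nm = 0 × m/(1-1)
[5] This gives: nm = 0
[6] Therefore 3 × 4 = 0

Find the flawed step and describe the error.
Step 4: Multiply both sides by m/(1-1): nm = 0 × m/(1-1)

Step 4 multiplies both sides by m/(1-1). However, 1-1 = 0, so this is multiplication by m/0, which is undefined. We cannot multiply by an undefined expression.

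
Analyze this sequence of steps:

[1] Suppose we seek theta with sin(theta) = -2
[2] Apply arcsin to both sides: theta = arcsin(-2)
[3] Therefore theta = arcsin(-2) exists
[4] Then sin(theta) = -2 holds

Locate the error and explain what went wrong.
Step 2: Apply arcsin to both sides: theta = arcsin(-2)

Step 2 applies arcsin to -2. However, arcsin(x) is only defined for x in [-1, 1] because sin(theta) can only produce values in that range. Since |-2| > 1, arcsin(-2) is undefined. There is no angle whose sine equals -2.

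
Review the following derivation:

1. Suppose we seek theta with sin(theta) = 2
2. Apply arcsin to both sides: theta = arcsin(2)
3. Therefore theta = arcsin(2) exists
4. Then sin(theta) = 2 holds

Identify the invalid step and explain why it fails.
Step 2: Apply arcsin to both sides: theta = arcsin(2)

Step 2 applies arcsin to 2. However, arcsin(x) is only defined for x in [-1, 1] because sin(theta) can only produce values in that range. Since |2| > 1, arcsin(2) is undefined. There is no angle whose sine equals 2.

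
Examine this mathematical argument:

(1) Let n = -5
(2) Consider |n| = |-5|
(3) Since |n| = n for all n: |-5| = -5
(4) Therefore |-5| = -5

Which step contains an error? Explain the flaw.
Step 3: Since |n| = n for all n: |-5| = -5

Step 3 incorrectly states that |n| = n for all n. The correct definition is |n| = n when n >= 0, and |n| = -n when n < 0. Since -5 < 0, we have |-5| = -(-5) = 5, not -5.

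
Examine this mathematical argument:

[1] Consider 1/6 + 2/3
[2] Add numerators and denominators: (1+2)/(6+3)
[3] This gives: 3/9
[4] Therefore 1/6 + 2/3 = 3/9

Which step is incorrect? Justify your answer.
Step 2: Add numerators and denominators: (1+2)/(6+3)

Step 2 incorrectly adds fractions by separately adding numerators and denominators. This is wrong. The correct method requires a common denominator: 1/6 + 2/3 = (1×3 + 2×6)/(6×3) = 15/18 = 5/6. The method used gives 3/9, which is different.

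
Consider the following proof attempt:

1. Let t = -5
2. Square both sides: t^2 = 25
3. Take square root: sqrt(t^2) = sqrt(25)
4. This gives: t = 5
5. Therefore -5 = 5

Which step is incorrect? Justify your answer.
Step 4: This gives: t = 5

Step 4 incorrectly states that sqrt(t^2) = t. The correct identity is sqrt(t^2) = |t|. Since t = -5 < 0, we have sqrt(t^2) = |-5| = 5, not t = -5.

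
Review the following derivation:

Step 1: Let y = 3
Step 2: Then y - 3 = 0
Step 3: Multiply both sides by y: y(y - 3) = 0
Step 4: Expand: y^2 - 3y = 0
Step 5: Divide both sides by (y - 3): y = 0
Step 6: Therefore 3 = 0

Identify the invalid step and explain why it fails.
Step 5: Divide both sides by (y - 3): y = 0

Step 5 divides both sides by (y - 3). However, since y = 3, we have (y - 3) = 0. Division by zero is undefined, making this step invalid.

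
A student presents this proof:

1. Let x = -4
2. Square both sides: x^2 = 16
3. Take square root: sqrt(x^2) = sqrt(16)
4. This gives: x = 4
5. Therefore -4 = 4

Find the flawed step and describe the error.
Step 4: This gives: x = 4

Step 4 incorrectly states that sqrt(x^2) = x. The correct identity is sqrt(x^2) = |x|. Since x = -4 < 0, we have sqrt(x^2) = |-4| = 4, not x = -4.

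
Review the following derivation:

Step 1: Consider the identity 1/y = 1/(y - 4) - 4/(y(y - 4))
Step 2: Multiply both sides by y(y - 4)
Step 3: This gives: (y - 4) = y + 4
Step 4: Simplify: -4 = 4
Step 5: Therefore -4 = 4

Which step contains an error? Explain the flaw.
Step 3: This gives: (y - 4) = y + 4

Step 3 makes a sign error when clearing denominators. Multiplying -4/(y(y - 4)) by y(y - 4) gives -4, not +4. The correct result is (y - 4) = y - 4, which is trivially true, not (y - 4) = y + 4. (Step 1 is a valid identity: 1/(y - 4) - 4/(y(y - 4)) = (y - 4)/(y(y - 4)) = 1/y.)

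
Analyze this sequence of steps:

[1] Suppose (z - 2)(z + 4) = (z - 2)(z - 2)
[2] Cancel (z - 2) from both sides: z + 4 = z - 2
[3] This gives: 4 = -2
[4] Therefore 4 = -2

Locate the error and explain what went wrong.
Step 2: Cancel (z - 2) from both sides: z + 4 = z - 2

Step 2 cancels (z - 2) from both sides. This is only valid if (z - 2) ≠ 0, i.e., z ≠ 2. When z = 2, both sides equal zero regardless of the other factors. The correct approach requires considering z = 2 as a separate case.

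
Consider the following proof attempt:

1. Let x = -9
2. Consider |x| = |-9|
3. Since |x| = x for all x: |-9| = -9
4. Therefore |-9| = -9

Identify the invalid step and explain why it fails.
Step 3: Since |x| = x for all x: |-9| = -9

Step 3 incorrectly states that |x| = x for all x. The correct definition is |x| = x when x >= 0, and |x| = -x when x < 0. Since -9 < 0, we have |-9| = -(-9) = 9, not -9.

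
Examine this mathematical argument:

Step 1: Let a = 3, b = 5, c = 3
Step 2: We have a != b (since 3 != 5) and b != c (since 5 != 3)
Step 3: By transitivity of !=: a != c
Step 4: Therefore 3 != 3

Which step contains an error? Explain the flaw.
Step 3: By transitivity of !=: a != c

Step 3 incorrectly applies transitivity to the '!=' relation. Transitivity states: if a R b and b R c, then a R c. However, '!=' is not transitive. Counterexample: 3 != 5 and 5 != 3, but 3 = 3 (both equal 3). Transitivity holds for relations like <, <=, =, but not for !=.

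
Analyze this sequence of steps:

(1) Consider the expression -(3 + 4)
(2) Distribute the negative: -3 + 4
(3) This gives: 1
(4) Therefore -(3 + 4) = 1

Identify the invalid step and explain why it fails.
Step 2: Distribute the negative: -3 + 4

Step 2 incorrectly distributes the negative sign. The correct distribution is -(3 + 4) = -3 - 4 = -7. The negative must be applied to both terms, not just the first. The error treats -(3 + 4) as -3 + 4, which equals 1 instead of -7.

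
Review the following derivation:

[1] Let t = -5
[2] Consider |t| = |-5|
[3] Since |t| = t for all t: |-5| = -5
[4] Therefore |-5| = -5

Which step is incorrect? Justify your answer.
Step 3: Since |t| = t for all t: |-5| = -5

Step 3 incorrectly states that |t| = t for all t. The correct definition is |t| = t when t >= 0, and |t| = -t when t < 0. Since -5 < 0, we have |-5| = -(-5) = 5, not -5.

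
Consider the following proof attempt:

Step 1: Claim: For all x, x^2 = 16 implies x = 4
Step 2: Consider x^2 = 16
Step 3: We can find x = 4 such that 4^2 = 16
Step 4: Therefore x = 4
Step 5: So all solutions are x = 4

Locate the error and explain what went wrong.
Step 4: Therefore x = 4

Step 4 incorrectly concludes that x = 4 is the only solution. The proof shows that x = 4 is A solution (existence), but does not show it is the ONLY solution (uniqueness). In fact, x = -4 is also a solution since (-4)^2 = 16. Finding one solution doesn't prove there are no others.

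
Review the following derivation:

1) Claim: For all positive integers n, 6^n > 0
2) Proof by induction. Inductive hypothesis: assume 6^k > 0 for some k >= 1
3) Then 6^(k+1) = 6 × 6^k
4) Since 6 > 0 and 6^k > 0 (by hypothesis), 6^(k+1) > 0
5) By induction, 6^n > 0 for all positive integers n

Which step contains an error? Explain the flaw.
Step 5: By induction, 6^n > 0 for all positive integers n

Step 5 concludes the proof by induction, but no base case was ever established. A valid induction proof requires: (1) a base case proving 6^1 > 0, and (2) an inductive step showing IF 6^k > 0 THEN 6^(k+1) > 0. Steps 2-4 correctly establish the inductive step, but without the base case the conclusion in step 5 does not follow.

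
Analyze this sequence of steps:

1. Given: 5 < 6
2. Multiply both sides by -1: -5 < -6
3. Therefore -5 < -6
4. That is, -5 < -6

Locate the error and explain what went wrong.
Step 2: Multiply both sides by -1: -5 < -6

Step 2 multiplies both sides by -1 but fails to reverse the inequality sign. When multiplying (or dividing) an inequality by a negative number, the direction must be reversed. Since 5 < 6, we should get -5 > -6, i.e., -5 > -6.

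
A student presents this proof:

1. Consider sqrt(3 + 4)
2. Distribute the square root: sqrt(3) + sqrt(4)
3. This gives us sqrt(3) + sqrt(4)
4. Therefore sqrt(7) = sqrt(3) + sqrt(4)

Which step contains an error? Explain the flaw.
Step 2: Distribute the square root: sqrt(3) + sqrt(4)

Step 2 incorrectly 'distributes' the square root over addition. The square root function does not distribute: sqrt(a + b) ≠ sqrt(a) + sqrt(b). In fact, sqrt(3 + 4) = sqrt(7) ≈ 2.6458, while sqrt(3) + sqrt(4) ≈ 3.7321.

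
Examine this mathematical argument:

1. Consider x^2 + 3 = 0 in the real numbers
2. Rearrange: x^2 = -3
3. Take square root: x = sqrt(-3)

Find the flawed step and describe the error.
Step 3: Take square root: x = sqrt(-3)

Step 3 takes the square root of -3, which is negative. In the real number system, the square root of a negative number is undefined. The equation x^2 + 3 = 0 has no real solutions. Square roots of negative numbers only exist in the complex numbers.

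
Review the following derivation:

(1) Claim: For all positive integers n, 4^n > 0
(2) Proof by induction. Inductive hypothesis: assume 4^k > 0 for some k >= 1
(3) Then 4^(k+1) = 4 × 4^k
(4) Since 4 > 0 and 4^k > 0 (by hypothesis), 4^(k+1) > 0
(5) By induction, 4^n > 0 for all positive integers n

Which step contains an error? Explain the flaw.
Step 5: By induction, 4^n > 0 for all positive integers n

Step 5 concludes the proof by induction, but no base case was ever established. A valid induction proof requires: (1) a base case proving 4^1 > 0, and (2) an inductive step showing IF 4^k > 0 THEN 4^(k+1) > 0. Steps 2-4 correctly establish the inductive step, but without the base case the conclusion in step 5 does not follow.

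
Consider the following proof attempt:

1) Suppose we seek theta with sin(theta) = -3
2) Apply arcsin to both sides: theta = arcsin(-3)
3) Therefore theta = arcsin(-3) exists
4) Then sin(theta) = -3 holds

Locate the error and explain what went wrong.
Step 2: Apply arcsin to both sides: theta = arcsin(-3)

Step 2 applies arcsin to -3. However, arcsin(x) is only defined for x in [-1, 1] because sin(theta) can only produce values in that range. Since |-3| > 1, arcsin(-3) is undefined. There is no angle whose sine equals -3.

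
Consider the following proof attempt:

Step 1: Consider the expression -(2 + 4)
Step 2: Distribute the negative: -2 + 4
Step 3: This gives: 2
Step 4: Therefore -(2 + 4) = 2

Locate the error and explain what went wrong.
Step 2: Distribute the negative: -2 + 4

Step 2 incorrectly distributes the negative sign. The correct distribution is -(2 + 4) = -2 - 4 = -6. The negative must be applied to both terms, not just the first. The error treats -(2 + 4) as -2 + 4, which equals 2 instead of -6.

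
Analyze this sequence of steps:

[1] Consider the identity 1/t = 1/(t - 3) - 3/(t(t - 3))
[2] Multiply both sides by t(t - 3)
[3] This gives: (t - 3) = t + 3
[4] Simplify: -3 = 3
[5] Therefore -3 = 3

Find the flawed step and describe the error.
Step 3: This gives: (t - 3) = t + 3

Step 3 makes a sign error when clearing denominators. Multiplying -3/(t(t - 3)) by t(t - 3) gives -3, not +3. The correct result is (t - 3) = t - 3, which is trivially true, not (t - 3) = t + 3. (Step 1 is a valid identity: 1/(t - 3) - 3/(t(t - 3)) = (t - 3)/(t(t - 3)) = 1/t.)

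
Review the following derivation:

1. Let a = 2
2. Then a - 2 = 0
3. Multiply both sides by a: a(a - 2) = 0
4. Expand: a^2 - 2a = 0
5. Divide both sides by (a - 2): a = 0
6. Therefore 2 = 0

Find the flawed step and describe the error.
Step 5: Divide both sides by (a - 2): a = 0

Step 5 divides both sides by (a - 2). However, since a = 2, we have (a - 2) = 0. Division by zero is undefined, making this step invalid.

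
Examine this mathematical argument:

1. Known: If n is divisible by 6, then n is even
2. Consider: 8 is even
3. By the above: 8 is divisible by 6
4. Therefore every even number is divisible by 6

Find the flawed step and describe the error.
Step 3: By the above: 8 is divisible by 6

Step 3 commits the fallacy of affirming the consequent. The known fact 'divisible by 6 → even' does NOT imply 'even → divisible by 6'. That would be the converse, which is false. For example, 8 is even but 8 ÷ 6 = 1.33, which is not an integer.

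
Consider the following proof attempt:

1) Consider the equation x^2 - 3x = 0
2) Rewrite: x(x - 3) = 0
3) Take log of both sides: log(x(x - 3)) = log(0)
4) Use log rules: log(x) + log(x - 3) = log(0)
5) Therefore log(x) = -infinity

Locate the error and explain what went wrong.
Step 3: Take log of both sides: log(x(x - 3)) = log(0)

Step 3 takes the logarithm of both sides, resulting in log(0) on the right side. The logarithm is only defined for positive numbers; log(0) is undefined (approaches negative infinity). This operation is invalid.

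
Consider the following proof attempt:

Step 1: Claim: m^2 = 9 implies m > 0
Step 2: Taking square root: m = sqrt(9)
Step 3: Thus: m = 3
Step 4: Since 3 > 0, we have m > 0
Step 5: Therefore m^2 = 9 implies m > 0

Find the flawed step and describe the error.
Step 2: Taking square root: m = sqrt(9)

Step 2 takes the square root and assumes the positive root only. The equation m^2 = 9 actually has two solutions: m = 3 and m = -3. The proof silently assumes m > 0 without justification, then uses this assumption to conclude m > 0, which is circular. The counterexample m = -3 shows the claim is false.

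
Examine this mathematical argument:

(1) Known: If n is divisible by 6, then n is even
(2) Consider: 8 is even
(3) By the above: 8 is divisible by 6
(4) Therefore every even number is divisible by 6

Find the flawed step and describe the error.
Step 3: By the above: 8 is divisible by 6

Step 3 commits the fallacy of affirming the consequent. The known fact 'divisible by 6 → even' does NOT imply 'even → divisible by 6'. That would be the converse, which is false. For example, 8 is even but 8 ÷ 6 = 1.33, which is not an integer.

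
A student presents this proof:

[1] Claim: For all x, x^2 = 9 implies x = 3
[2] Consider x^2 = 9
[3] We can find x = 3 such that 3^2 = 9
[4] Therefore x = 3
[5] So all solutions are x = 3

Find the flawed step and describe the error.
Step 4: Therefore x = 3

Step 4 incorrectly concludes that x = 3 is the only solution. The proof shows that x = 3 is A solution (existence), but does not show it is the ONLY solution (uniqueness). In fact, x = -3 is also a solution since (-3)^2 = 9. Finding one solution doesn't prove there are no others.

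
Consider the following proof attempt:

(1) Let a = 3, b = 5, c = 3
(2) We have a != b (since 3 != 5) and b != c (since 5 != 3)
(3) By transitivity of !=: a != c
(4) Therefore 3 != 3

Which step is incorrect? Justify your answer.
Step 3: By transitivity of !=: a != c

Step 3 incorrectly applies transitivity to the '!=' relation. Transitivity states: if a R b and b R c, then a R c. However, '!=' is not transitive. Counterexample: 3 != 5 and 5 != 3, but 3 = 3 (both equal 3). Transitivity holds for relations like <, <=, =, but not for !=.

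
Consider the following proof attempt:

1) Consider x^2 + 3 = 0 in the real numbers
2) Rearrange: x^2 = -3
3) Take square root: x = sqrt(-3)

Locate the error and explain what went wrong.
Step 3: Take square root: x = sqrt(-3)

Step 3 takes the square root of -3, which is negative. In the real number system, the square root of a negative number is undefined. The equation x^2 + 3 = 0 has no real solutions. Square roots of negative numbers only exist in the complex numbers.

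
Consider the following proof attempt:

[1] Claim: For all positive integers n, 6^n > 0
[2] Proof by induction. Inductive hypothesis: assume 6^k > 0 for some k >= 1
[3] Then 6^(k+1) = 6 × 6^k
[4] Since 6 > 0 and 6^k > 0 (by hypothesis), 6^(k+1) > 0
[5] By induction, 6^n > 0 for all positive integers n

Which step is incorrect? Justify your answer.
Step 5: By induction, 6^n > 0 for all positive integers n

Step 5 concludes the proof by induction, but no base case was ever established. A valid induction proof requires: (1) a base case proving 6^1 > 0, and (2) an inductive step showing IF 6^k > 0 THEN 6^(k+1) > 0. Steps 2-4 correctly establish the inductive step, but without the base case the conclusion in step 5 does not follow.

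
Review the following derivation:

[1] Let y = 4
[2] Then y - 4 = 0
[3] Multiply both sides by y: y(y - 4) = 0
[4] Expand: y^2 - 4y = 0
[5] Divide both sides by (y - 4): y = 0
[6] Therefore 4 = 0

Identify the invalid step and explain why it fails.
Step 5: Divide both sides by (y - 4): y = 0

Step 5 divides both sides by (y - 4). However, since y = 4, we have (y - 4) = 0. Division by zero is undefined, making this step invalid.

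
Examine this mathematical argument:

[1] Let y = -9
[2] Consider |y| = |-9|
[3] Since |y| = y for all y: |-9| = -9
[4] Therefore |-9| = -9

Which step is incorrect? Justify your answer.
Step 3: Since |y| = y for all y: |-9| = -9

Step 3 incorrectly states that |y| = y for all y. The correct definition is |y| = y when y >= 0, and |y| = -y when y < 0. Since -9 < 0, we have |-9| = -(-9) = 9, not -9.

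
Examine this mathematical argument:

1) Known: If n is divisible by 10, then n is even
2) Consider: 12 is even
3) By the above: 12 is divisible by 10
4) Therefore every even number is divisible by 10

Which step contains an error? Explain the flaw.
Step 3: By the above: 12 is divisible by 10

Step 3 commits the fallacy of affirming the consequent. The known fact 'divisible by 10 → even' does NOT imply 'even → divisible by 10'. That would be the converse, which is false. For example, 12 is even but 12 ÷ 10 = 1.20, which is not an integer.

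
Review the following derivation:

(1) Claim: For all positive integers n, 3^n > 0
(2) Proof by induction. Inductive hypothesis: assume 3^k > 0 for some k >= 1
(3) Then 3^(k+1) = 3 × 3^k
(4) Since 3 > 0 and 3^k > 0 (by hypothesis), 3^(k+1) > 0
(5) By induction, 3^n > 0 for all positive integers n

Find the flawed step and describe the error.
Step 5: By induction, 3^n > 0 for all positive integers n

Step 5 concludes the proof by induction, but no base case was ever established. A valid induction proof requires: (1) a base case proving 3^1 > 0, and (2) an inductive step showing IF 3^k > 0 THEN 3^(k+1) > 0. Steps 2-4 correctly establish the inductive step, but without the base case the conclusion in step 5 does not follow.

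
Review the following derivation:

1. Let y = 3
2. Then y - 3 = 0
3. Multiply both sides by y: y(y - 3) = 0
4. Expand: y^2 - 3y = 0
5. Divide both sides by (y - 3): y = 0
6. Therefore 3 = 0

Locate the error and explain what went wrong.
Step 5: Divide both sides by (y - 3): y = 0

Step 5 divides both sides by (y - 3). However, since y = 3, we have (y - 3) = 0. Division by zero is undefined, making this step invalid.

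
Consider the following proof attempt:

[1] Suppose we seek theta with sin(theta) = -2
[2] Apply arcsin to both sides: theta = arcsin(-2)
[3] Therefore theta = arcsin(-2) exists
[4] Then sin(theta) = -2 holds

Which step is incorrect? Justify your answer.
Step 2: Apply arcsin to both sides: theta = arcsin(-2)

Step 2 applies arcsin to -2. However, arcsin(x) is only defined for x in [-1, 1] because sin(theta) can only produce values in that range. Since |-2| > 1, arcsin(-2) is undefined. There is no angle whose sine equals -2.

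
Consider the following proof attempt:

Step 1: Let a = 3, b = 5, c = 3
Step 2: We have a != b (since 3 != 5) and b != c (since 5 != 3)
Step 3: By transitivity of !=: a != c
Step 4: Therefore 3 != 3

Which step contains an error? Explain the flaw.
Step 3: By transitivity of !=: a != c

Step 3 incorrectly applies transitivity to the '!=' relation. Transitivity states: if a R b and b R c, then a R c. However, '!=' is not transitive. Counterexample: 3 != 5 and 5 != 3, but 3 = 3 (both equal 3). Transitivity holds for relations like <, <=, =, but not for !=.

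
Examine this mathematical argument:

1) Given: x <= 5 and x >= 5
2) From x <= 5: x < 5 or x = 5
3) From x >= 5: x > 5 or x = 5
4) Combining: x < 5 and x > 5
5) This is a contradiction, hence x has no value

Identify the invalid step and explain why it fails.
Step 4: Combining: x < 5 and x > 5

Step 4 incorrectly combines the conditions. From x <= 5 and x >= 5, the intersection is x = 5. The error treats the 'or' cases as 'and' requirements. The correct conclusion is that x = 5 is the unique solution, not that no solution exists.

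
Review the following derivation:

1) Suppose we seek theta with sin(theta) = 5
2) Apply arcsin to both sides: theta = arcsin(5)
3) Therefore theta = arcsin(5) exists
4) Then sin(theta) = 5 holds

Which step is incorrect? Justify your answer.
Step 2: Apply arcsin to both sides: theta = arcsin(5)

Step 2 applies arcsin to 5. However, arcsin(x) is only defined for x in [-1, 1] because sin(theta) can only produce values in that range. Since |5| > 1, arcsin(5) is undefined. There is no angle whose sine equals 5.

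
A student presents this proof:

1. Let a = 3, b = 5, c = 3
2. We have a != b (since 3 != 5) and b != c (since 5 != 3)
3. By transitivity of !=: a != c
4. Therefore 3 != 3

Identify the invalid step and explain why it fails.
Step 3: By transitivity of !=: a != c

Step 3 incorrectly applies transitivity to the '!=' relation. Transitivity states: if a R b and b R c, then a R c. However, '!=' is not transitive. Counterexample: 3 != 5 and 5 != 3, but 3 = 3 (both equal 3). Transitivity holds for relations like <, <=, =, but not for !=.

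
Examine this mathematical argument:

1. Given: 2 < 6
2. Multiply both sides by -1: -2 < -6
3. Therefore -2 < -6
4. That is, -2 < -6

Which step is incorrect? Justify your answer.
Step 2: Multiply both sides by -1: -2 < -6

Step 2 multiplies both sides by -1 but fails to reverse the inequality sign. When multiplying (or dividing) an inequality by a negative number, the direction must be reversed. Since 2 < 6, we should get -2 > -6, i.e., -2 > -6.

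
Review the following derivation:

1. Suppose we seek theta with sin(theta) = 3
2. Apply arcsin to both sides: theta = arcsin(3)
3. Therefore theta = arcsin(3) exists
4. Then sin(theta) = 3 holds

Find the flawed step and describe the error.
Step 2: Apply arcsin to both sides: theta = arcsin(3)

Step 2 applies arcsin to 3. However, arcsin(x) is only defined for x in [-1, 1] because sin(theta) can only produce values in that range. Since |3| > 1, arcsin(3) is undefined. There is no angle whose sine equals 3.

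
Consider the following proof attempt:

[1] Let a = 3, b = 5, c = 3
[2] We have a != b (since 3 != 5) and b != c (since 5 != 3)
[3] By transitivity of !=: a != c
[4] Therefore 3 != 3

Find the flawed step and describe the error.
Step 3: By transitivity of !=: a != c

Step 3 incorrectly applies transitivity to the '!=' relation. Transitivity states: if a R b and b R c, then a R c. However, '!=' is not transitive. Counterexample: 3 != 5 and 5 != 3, but 3 = 3 (both equal 3). Transitivity holds for relations like <, <=, =, but not for !=.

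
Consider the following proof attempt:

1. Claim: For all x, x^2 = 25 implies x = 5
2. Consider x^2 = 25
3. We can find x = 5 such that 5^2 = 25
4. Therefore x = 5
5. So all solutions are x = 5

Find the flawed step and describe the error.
Step 4: Therefore x = 5

Step 4 incorrectly concludes that x = 5 is the only solution. The proof shows that x = 5 is A solution (existence), but does not show it is the ONLY solution (uniqueness). In fact, x = -5 is also a solution since (-5)^2 = 25. Finding one solution doesn't prove there are no others.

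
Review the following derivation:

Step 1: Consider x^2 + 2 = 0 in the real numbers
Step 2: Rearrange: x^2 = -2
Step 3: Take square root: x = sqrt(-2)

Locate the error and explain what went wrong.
Step 3: Take square root: x = sqrt(-2)

Step 3 takes the square root of -2, which is negative. In the real number system, the square root of a negative number is undefined. The equation x^2 + 2 = 0 has no real solutions. Square roots of negative numbers only exist in the complex numbers.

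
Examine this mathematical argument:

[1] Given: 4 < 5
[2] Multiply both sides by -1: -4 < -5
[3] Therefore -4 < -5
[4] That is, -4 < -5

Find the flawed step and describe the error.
Step 2: Multiply both sides by -1: -4 < -5

Step 2 multiplies both sides by -1 but fails to reverse the inequality sign. When multiplying (or dividing) an inequality by a negative number, the direction must be reversed. Since 4 < 5, we should get -4 > -5, i.e., -4 > -5.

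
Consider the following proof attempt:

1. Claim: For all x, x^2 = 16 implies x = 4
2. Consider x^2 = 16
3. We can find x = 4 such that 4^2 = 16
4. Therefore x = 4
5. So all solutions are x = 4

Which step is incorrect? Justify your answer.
Step 4: Therefore x = 4

Step 4 incorrectly concludes that x = 4 is the only solution. The proof shows that x = 4 is A solution (existence), but does not show it is the ONLY solution (uniqueness). In fact, x = -4 is also a solution since (-4)^2 = 16. Finding one solution doesn't prove there are no others.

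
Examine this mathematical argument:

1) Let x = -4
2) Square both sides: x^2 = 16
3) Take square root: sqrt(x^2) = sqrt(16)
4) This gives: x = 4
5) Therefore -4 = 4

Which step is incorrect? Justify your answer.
Step 4: This gives: x = 4

Step 4 incorrectly states that sqrt(x^2) = x. The correct identity is sqrt(x^2) = |x|. Since x = -4 < 0, we have sqrt(x^2) = |-4| = 4, not x = -4.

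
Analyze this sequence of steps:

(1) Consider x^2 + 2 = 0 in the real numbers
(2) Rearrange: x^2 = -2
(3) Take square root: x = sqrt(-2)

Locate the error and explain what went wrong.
Step 3: Take square root: x = sqrt(-2)

Step 3 takes the square root of -2, which is negative. In the real number system, the square root of a negative number is undefined. The equation x^2 + 2 = 0 has no real solutions. Square roots of negative numbers only exist in the complex numbers.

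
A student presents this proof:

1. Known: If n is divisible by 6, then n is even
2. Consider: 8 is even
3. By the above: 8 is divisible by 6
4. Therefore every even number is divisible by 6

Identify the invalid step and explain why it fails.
Step 3: By the above: 8 is divisible by 6

Step 3 commits the fallacy of affirming the consequent. The known fact 'divisible by 6 → even' does NOT imply 'even → divisible by 6'. That would be the converse, which is false. For example, 8 is even but 8 ÷ 6 = 1.33, which is not an integer.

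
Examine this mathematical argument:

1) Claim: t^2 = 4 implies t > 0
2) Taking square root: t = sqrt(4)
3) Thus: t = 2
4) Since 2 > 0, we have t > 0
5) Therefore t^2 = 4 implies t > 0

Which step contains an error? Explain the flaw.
Step 2: Taking square root: t = sqrt(4)

Step 2 takes the square root and assumes the positive root only. The equation t^2 = 4 actually has two solutions: t = 2 and t = -2. The proof silently assumes t > 0 without justification, then uses this assumption to conclude t > 0, which is circular. The counterexample t = -2 shows the claim is false.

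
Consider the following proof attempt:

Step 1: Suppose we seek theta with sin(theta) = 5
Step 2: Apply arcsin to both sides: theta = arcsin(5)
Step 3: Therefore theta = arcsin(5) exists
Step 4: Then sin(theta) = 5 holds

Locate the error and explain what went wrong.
Step 2: Apply arcsin to both sides: theta = arcsin(5)

Step 2 applies arcsin to 5. However, arcsin(x) is only defined for x in [-1, 1] because sin(theta) can only produce values in that range. Since |5| > 1, arcsin(5) is undefined. There is no angle whose sine equals 5.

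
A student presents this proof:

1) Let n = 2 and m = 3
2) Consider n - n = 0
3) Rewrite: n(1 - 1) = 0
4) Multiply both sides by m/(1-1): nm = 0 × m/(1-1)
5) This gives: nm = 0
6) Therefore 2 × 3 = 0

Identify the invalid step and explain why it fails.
Step 4: Multiply both sides by m/(1-1): nm = 0 × m/(1-1)

Step 4 multiplies both sides by m/(1-1). However, 1-1 = 0, so this is multiplication by m/0, which is undefined. We cannot multiply by an undefined expression.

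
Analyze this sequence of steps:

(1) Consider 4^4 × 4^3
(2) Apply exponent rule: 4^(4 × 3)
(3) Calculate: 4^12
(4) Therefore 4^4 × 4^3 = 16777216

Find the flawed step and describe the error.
Step 2: Apply exponent rule: 4^(4 × 3)

Step 2 incorrectly states that a^b × a^c = a^(b×c). The correct rule is a^b × a^c = a^(b+c). The actual value is 4^4 × 4^3 = 4^7 = 16384, not 4^12 = 16777216.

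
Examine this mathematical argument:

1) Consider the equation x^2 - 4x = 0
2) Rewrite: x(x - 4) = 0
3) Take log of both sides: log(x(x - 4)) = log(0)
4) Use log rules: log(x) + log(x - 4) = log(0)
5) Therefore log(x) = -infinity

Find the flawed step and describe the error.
Step 3: Take log of both sides: log(x(x - 4)) = log(0)

Step 3 takes the logarithm of both sides, resulting in log(0) on the right side. The logarithm is only defined for positive numbers; log(0) is undefined (approaches negative infinity). This operation is invalid.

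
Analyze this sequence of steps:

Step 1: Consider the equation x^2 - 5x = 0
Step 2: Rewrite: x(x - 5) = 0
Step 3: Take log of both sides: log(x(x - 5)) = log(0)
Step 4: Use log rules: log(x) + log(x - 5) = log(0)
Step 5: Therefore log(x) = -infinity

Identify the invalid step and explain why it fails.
Step 3: Take log of both sides: log(x(x - 5)) = log(0)

Step 3 takes the logarithm of both sides, resulting in log(0) on the right side. The logarithm is only defined for positive numbers; log(0) is undefined (approaches negative infinity). This operation is invalid.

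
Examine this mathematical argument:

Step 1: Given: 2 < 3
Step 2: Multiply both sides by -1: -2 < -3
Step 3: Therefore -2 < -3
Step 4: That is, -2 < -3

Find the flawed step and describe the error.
Step 2: Multiply both sides by -1: -2 < -3

Step 2 multiplies both sides by -1 but fails to reverse the inequality sign. When multiplying (or dividing) an inequality by a negative number, the direction must be reversed. Since 2 < 3, we should get -2 > -3, i.e., -2 > -3.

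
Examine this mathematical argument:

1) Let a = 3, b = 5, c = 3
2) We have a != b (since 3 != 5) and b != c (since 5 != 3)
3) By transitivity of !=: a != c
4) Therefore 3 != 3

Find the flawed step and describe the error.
Step 3: By transitivity of !=: a != c

Step 3 incorrectly applies transitivity to the '!=' relation. Transitivity states: if a R b and b R c, then a R c. However, '!=' is not transitive. Counterexample: 3 != 5 and 5 != 3, but 3 = 3 (both equal 3). Transitivity holds for relations like <, <=, =, but not for !=.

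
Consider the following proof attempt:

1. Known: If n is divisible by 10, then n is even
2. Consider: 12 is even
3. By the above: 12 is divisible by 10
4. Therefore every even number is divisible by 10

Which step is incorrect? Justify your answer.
Step 3: By the above: 12 is divisible by 10

Step 3 commits the fallacy of affirming the consequent. The known fact 'divisible by 10 → even' does NOT imply 'even → divisible by 10'. That would be the converse, which is false. For example, 12 is even but 12 ÷ 10 = 1.20, which is not an integer.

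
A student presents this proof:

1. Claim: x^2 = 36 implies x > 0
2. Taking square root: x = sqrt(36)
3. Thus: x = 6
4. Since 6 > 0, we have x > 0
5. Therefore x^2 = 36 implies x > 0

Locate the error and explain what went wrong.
Step 2: Taking square root: x = sqrt(36)

Step 2 takes the square root and assumes the positive root only. The equation x^2 = 36 actually has two solutions: x = 6 and x = -6. The proof silently assumes x > 0 without justification, then uses this assumption to conclude x > 0, which is circular. The counterexample x = -6 shows the claim is false.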